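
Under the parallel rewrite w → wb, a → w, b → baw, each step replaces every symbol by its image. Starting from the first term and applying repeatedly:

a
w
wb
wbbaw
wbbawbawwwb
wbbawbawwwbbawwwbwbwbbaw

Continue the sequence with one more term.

Applying the rule to each of the 24 symbols of wbbawbawwwbbawwwbwbwbbaw gives the pieces wb baw baw w wb baw w wb wb wb baw baw w wb wb wb baw wb baw wb baw baw w wb, which concatenate to the answer.

wbbawbawwwbbawwwbwbwbbawbawwwbwbwbbawwbbawwbbawbawwwb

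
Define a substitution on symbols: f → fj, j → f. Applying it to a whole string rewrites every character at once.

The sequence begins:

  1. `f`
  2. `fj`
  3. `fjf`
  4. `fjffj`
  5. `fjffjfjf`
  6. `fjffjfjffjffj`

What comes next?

φ(fjffjfjffjffj) expands symbol-by-symbol to fj f fj fj f fj f fj fj f fj fj f; joining the 13 pieces gives the next term.

fjffjfjffjffjfjffjfjf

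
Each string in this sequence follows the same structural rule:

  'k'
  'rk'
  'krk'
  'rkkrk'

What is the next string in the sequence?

krkrkkrk

Each term (from the third on) is the two preceding terms concatenated in order: term 3 = k·rk = krk.
Continuing: krk · rkkrk gives term 5.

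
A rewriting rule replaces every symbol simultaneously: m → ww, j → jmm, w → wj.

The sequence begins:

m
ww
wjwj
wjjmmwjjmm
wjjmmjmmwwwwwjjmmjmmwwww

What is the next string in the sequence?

Replace each of the 24 characters of wjjmmjmmwwwwwjjmmjmmwwww in place — wj jmm jmm ww ww jmm ww ww wj wj wj wj wj jmm jmm ww ww jmm ww ww wj wj wj wj — and concatenate.

wjjmmjmmwwwwjmmwwwwwjwjwjwjwjjmmjmmwwwwjmmwwwwwjwjwjwj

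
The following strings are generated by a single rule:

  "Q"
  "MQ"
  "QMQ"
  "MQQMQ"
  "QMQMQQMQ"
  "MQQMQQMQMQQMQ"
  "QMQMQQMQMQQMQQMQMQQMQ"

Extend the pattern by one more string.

MQQMQQMQMQQMQQMQMQQMQMQQMQQMQMQQMQ

From term 3 onward, concatenate the second-to-last term with the last: Q·MQ = QMQ, MQ·QMQ = MQQMQ, …
So term 8 is MQQMQQMQMQQMQ·QMQMQQMQMQQMQQMQMQQMQ.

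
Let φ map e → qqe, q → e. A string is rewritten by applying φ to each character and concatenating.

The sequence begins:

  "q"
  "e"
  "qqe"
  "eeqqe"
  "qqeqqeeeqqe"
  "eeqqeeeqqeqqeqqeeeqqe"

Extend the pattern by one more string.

φ(eeqqeeeqqeqqeqqeeeqqe) expands symbol-by-symbol to qqe qqe e e qqe qqe qqe e e qqe e e qqe e e qqe qqe qqe e e qqe; joining the 21 pieces gives the next term.

qqeqqeeeqqeqqeqqeeeqqeeeqqeeeqqeqqeqqeeeqqe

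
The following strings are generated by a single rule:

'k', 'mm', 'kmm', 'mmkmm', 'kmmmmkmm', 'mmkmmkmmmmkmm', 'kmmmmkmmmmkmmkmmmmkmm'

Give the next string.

From term 3 onward, concatenate the second-to-last term with the last: k·mm = kmm, mm·kmm = mmkmm, …
So term 8 is mmkmmkmmmmkmm·kmmmmkmmmmkmmkmmmmkmm.

mmkmmkmmmmkmmkmmmmkmmmmkmmkmmmmkmm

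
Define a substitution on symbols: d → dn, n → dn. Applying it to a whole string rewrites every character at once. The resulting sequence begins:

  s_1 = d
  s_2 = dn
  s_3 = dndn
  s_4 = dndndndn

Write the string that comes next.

Rewriting each symbol of dndndndn: d→dn, n→dn, d→dn, n→dn, d→dn, n→dn, d→dn, n→dn, which concatenates to dn dn dn dn dn dn dn dn.

dndndndndndndndn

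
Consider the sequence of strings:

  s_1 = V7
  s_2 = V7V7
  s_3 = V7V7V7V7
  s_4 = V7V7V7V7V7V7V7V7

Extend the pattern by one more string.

V7V7V7V7V7V7V7V7V7V7V7V7V7V7V7V7

s(k+1) = s(k)·s(k) — each term doubles the last.
So the next term is two copies of V7V7V7V7V7V7V7V7.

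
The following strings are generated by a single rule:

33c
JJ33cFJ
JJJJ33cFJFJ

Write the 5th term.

JJJJJJJJ33cFJFJFJFJ

Every step adds JJ to the front and FJ to the end of the previous string.
From JJJJ33cFJFJ, 2 further steps: JJJJ33cFJFJ → JJJJJJ33cFJFJFJ → (answer).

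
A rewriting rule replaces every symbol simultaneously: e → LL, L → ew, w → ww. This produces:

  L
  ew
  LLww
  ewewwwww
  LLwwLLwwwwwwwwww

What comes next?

φ(LLwwLLwwwwwwwwww) expands symbol-by-symbol to ew ew ww ww ew ew ww ww ww ww ww ww ww ww ww ww; joining the 16 pieces gives the next term.

ewewwwwwewewwwwwwwwwwwwwwwwwwwww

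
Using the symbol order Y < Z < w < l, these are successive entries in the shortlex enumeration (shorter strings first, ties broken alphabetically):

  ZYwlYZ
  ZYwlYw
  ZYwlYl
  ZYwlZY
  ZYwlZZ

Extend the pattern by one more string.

The successor of ZYwlZZ increments the rightmost position that isn't already l and resets every position after it to Y.

ZYwlZw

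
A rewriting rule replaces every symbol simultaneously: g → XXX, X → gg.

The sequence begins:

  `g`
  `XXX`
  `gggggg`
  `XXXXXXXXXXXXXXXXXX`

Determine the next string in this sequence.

gggggggggggggggggggggggggggggggggggg

Replace each of the 18 characters of XXXXXXXXXXXXXXXXXX in place — gg gg gg gg gg gg gg gg gg gg gg gg gg gg gg gg gg gg — and concatenate.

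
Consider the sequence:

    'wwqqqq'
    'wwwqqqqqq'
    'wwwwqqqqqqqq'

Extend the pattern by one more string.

wwwwwqqqqqqqqqq

Reading off run lengths: w runs 2, 3, 4; q runs 4, 6, 8 — each is linear in n, where the shown terms are n = 2, 3, 4.
Setting n = 5 gives 5, 10 characters in each block.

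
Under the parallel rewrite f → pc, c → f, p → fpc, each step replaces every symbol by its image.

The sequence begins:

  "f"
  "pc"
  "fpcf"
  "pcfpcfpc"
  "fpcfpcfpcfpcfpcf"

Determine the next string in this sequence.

φ(fpcfpcfpcfpcfpcf) expands symbol-by-symbol to pc fpc f pc fpc f pc fpc f pc fpc f pc fpc f pc; joining the 16 pieces gives the next term.

pcfpcfpcfpcfpcfpcfpcfpcfpcfpcfpc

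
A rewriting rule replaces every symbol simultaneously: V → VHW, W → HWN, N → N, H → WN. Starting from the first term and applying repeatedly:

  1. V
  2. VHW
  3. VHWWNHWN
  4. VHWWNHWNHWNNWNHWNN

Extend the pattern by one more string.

VHWWNHWNHWNNWNHWNNWNHWNNNHWNNWNHWNNN

φ(VHWWNHWNHWNNWNHWNN) expands symbol-by-symbol to VHW WN HWN HWN N WN HWN N WN HWN N N HWN N WN HWN N N; joining the 18 pieces gives the next term.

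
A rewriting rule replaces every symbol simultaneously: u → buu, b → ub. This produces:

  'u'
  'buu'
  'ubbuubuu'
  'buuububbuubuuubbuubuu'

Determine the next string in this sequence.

φ(buuububbuubuuubbuubuu) expands symbol-by-symbol to ub buu buu buu ub buu ub ub buu buu ub buu buu buu ub ub buu buu ub buu buu; joining the 21 pieces gives the next term.

ubbuubuubuuubbuuububbuubuuubbuubuubuuububbuubuuubbuubuu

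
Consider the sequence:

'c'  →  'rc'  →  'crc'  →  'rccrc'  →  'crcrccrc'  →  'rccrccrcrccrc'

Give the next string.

crcrccrcrccrccrcrccrc

Each term (from the third on) is the two preceding terms concatenated in order: term 3 = c·rc = crc.
Continuing: crcrccrc · rccrccrcrccrc gives term 7.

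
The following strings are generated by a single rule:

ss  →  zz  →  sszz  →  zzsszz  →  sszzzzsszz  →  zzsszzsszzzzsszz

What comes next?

sszzzzsszzzzsszzsszzzzsszz

Each term (from the third on) is the two preceding terms concatenated in order: term 3 = ss·zz = sszz.
Continuing: sszzzzsszz · zzsszzsszzzzsszz gives term 7.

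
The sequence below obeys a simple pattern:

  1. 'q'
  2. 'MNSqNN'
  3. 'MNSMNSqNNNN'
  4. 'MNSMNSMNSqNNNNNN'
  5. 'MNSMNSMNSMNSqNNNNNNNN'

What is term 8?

Every step adds MNS to the front and NN to the end of the previous string.
From MNSMNSMNSMNSqNNNNNNNN, 3 further steps: MNSMNSMNSMNSqNNNNNNNN → MNSMNSMNSMNSMNSqNNNNNNNNNN → MNSMNSMNSMNSMNSMNSqNNNNNNNNNNNN → (answer).

MNSMNSMNSMNSMNSMNSMNSqNNNNNNNNNNNNNN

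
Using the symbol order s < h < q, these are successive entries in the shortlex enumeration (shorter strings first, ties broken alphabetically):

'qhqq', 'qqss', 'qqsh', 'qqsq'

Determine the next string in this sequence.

Treat qqsq as a base-3 numeral over the given alphabet and add one, carrying through any trailing q's.

qqhs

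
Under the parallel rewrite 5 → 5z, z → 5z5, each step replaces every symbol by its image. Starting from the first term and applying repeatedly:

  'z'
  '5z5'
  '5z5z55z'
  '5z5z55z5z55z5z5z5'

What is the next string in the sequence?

Replace each of the 17 characters of 5z5z55z5z55z5z5z5 in place — 5z 5z5 5z 5z5 5z 5z 5z5 5z 5z5 5z 5z 5z5 5z 5z5 5z 5z5 5z — and concatenate.

5z5z55z5z55z5z5z55z5z55z5z5z55z5z55z5z55z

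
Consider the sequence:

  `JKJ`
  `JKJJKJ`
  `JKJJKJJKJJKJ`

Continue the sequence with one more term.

JKJJKJJKJJKJJKJJKJJKJJKJ

Each string is two copies of the previous one concatenated.
One more doubling of JKJJKJJKJJKJ gives the answer.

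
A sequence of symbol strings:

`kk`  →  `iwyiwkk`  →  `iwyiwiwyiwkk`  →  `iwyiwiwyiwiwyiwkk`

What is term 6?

The strings grow by a fixed prefix iwyiw each time.
From iwyiwiwyiwiwyiwkk, 2 further steps: iwyiwiwyiwiwyiwkk → iwyiwiwyiwiwyiwiwyiwkk → (answer).

iwyiwiwyiwiwyiwiwyiwiwyiwkk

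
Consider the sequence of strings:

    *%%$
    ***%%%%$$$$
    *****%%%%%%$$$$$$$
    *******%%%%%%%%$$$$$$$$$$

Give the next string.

Each string has the form *^{2n-1} %^{2n} $^{3n-2} (n = 1, 2, …).
At n = 5 the blocks have lengths 9, 10, 13.

*********%%%%%%%%%%$$$$$$$$$$$$$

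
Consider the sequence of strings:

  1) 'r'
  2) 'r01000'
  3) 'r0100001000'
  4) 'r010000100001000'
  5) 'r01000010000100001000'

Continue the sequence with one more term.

Every step adds 01000 to the end: s(k+1) = s(k)·01000.
Applying this once more to r01000010000100001000:

r0100001000010000100001000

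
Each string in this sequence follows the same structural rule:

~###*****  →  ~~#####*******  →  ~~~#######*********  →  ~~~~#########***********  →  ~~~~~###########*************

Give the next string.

The n-th term is n ~'s then 2n+1 #'s then 2n+3 *'s (n = 1, 2, …).
For the next term, n = 6, so the run lengths are 6, 13, 15.

~~~~~~#############***************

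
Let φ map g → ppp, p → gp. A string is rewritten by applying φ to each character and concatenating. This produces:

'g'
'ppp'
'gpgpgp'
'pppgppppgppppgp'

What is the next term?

Replace each of the 15 characters of pppgppppgppppgp in place — gp gp gp ppp gp gp gp gp ppp gp gp gp gp ppp gp — and concatenate.

gpgpgppppgpgpgpgppppgpgpgpgppppgp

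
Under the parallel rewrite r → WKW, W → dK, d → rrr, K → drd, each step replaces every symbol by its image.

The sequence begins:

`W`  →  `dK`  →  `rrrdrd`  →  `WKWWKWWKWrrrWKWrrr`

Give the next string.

φ(WKWWKWWKWrrrWKWrrr) expands symbol-by-symbol to dK drd dK dK drd dK dK drd dK WKW WKW WKW dK drd dK WKW WKW WKW; joining the 18 pieces gives the next term.

dKdrddKdKdrddKdKdrddKWKWWKWWKWdKdrddKWKWWKWWKW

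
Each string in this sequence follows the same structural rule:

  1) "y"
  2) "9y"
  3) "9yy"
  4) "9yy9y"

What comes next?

This is a Fibonacci-style word recurrence s(k) = s(k−1)·s(k−2): e.g. 9y·y = 9yy.
Continuing: 9yy9y · 9yy gives term 5.

9yy9y9yy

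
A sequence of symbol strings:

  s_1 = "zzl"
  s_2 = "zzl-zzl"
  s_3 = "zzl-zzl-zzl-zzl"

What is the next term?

Every step duplicates the string with '-' between the halves.
So the next term is two copies of zzl-zzl-zzl-zzl with '-' between the halves.

zzl-zzl-zzl-zzl-zzl-zzl-zzl-zzl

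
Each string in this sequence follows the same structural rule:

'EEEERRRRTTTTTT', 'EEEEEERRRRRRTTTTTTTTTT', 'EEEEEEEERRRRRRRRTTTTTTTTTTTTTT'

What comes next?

Term n consists of 2n+2 E's, followed by 2n+2 R's, followed by 4n+2 T's (n = 1, 2, …).
For the next term, n = 4, so the run lengths are 10, 10, 18.

EEEEEEEEEERRRRRRRRRRTTTTTTTTTTTTTTTTTT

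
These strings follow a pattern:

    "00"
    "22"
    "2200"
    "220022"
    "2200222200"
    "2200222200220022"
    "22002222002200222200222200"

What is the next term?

220022220022002222002222002200222200220022

Each term (from the third on) is the previous term followed by the one before it: term 3 = 22·00 = 2200.
So term 8 is 22002222002200222200222200·2200222200220022.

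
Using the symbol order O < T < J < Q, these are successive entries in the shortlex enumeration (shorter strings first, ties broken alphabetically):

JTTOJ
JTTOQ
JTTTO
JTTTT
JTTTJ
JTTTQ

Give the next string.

JTTJO

Treat JTTTQ as a base-4 numeral over the given alphabet and add one, carrying through any trailing Q's.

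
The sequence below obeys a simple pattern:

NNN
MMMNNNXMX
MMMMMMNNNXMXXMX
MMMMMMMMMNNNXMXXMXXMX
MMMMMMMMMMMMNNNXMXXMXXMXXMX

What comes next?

Every step adds MMM to the front and XMX to the end of the previous string.
Applying this once more to MMMMMMMMMMMMNNNXMXXMXXMXXMX:

MMMMMMMMMMMMMMMNNNXMXXMXXMXXMXXMX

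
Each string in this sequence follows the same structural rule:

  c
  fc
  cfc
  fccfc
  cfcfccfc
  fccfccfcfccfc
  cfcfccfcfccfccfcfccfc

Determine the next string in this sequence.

fccfccfcfccfccfcfccfcfccfccfcfccfc

Each term (from the third on) is the two preceding terms concatenated in order: term 3 = c·fc = cfc.
So term 8 is fccfccfcfccfc·cfcfccfcfccfccfcfccfc.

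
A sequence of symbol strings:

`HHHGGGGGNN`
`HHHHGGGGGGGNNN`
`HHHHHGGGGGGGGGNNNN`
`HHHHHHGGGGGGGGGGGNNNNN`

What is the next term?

Reading off run lengths: H runs 3, 4, 5, 6; G runs 5, 7, 9, 11; N runs 2, 3, 4, 5 — each is linear in n, where the shown terms are n = 2, 3, 4, 5.
At n = 6 the blocks have lengths 7, 13, 6.

HHHHHHHGGGGGGGGGGGGGNNNNNN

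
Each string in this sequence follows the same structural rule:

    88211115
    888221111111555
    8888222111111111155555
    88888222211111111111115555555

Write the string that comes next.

Term n consists of n+1 8's, followed by n 2's, followed by 3n+1 1's, followed by 2n-1 5's (n = 1, 2, …).
For the next term, n = 5, so the run lengths are 6, 5, 16, 9.

888888222221111111111111111555555555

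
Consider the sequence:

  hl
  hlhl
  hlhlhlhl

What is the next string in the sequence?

hlhlhlhlhlhlhlhl

Every step duplicates the string.
So the next term is two copies of hlhlhlhl.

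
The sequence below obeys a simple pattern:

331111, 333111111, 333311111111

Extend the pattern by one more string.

333331111111111

The n-th term is n 3's then 2n 1's, where the shown terms are n = 2, 3, 4.
At n = 5 the blocks have lengths 5, 10.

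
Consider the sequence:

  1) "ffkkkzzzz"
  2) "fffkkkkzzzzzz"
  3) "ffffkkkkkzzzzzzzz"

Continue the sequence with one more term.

fffffkkkkkkzzzzzzzzzz

Reading off run lengths: f runs 2, 3, 4; k runs 3, 4, 5; z runs 4, 6, 8 — each is linear in n, where the shown terms are n = 2, 3, 4.
At n = 5 the blocks have lengths 5, 6, 10.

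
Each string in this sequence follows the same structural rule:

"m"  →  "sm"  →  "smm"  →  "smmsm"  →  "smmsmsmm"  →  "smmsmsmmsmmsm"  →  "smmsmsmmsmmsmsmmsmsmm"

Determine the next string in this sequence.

smmsmsmmsmmsmsmmsmsmmsmmsmsmmsmmsm

This is a Fibonacci-style word recurrence s(k) = s(k−1)·s(k−2): e.g. sm·m = smm.
So term 8 is smmsmsmmsmmsmsmmsmsmm·smmsmsmmsmmsm.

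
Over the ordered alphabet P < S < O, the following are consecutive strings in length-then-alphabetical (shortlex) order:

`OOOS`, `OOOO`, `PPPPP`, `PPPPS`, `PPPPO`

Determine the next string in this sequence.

PPPSP

The successor of PPPPO increments the rightmost position that isn't already O and resets every position after it to P.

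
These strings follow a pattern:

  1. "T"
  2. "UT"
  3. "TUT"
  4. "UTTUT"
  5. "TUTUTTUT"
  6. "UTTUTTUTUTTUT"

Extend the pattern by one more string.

This is a Fibonacci-style word recurrence s(k) = s(k−2)·s(k−1): e.g. T·UT = TUT.
Continuing: TUTUTTUT · UTTUTTUTUTTUT gives term 7.

TUTUTTUTUTTUTTUTUTTUT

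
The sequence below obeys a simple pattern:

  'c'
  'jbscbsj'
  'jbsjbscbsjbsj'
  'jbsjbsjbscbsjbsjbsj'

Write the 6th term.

Every step adds jbs to the front and bsj to the end of the previous string.
From jbsjbsjbscbsjbsjbsj, 2 further steps: jbsjbsjbscbsjbsjbsj → jbsjbsjbsjbscbsjbsjbsjbsj → (answer).

jbsjbsjbsjbsjbscbsjbsjbsjbsjbsj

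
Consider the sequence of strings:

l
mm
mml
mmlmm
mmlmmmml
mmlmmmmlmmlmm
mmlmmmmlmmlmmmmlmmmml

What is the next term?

From term 3 onward, concatenate the last term with the second-to-last: mm·l = mml, mml·mm = mmlmm, …
So term 8 is mmlmmmmlmmlmmmmlmmmml·mmlmmmmlmmlmm.

mmlmmmmlmmlmmmmlmmmmlmmlmmmmlmmlmm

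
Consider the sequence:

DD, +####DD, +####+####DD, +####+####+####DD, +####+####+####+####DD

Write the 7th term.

Each term is the previous one with +#### prepended.
From +####+####+####+####DD, 2 further steps: +####+####+####+####DD → +####+####+####+####+####DD → (answer).

+####+####+####+####+####+####DD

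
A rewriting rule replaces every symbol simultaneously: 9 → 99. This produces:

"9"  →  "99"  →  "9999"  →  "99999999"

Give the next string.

9999999999999999

Expanding 99999999: 9→99, 9→99, 9→99, 9→99, 9→99, 9→99, 9→99, 9→99. Concatenated: 99 99 99 99 99 99 99 99.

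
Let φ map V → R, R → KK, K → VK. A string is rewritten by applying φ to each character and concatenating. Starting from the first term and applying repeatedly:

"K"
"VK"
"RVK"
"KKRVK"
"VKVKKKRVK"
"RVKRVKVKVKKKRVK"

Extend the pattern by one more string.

KKRVKKKRVKRVKRVKVKVKKKRVK

Replace each of the 15 characters of RVKRVKVKVKKKRVK in place — KK R VK KK R VK R VK R VK VK VK KK R VK — and concatenate.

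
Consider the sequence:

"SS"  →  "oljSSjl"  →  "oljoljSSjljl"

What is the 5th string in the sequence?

oljoljoljoljSSjljljljl

s(k+1) = olj·s(k)·jl, so each term gains olj as a prefix and jl as a suffix.
From oljoljSSjljl, 2 further steps: oljoljSSjljl → oljoljoljSSjljljl → (answer).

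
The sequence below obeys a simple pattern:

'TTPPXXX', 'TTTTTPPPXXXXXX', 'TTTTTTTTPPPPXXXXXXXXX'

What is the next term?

Each string has the form T^{3n-1} P^{n+1} X^{3n} (n = 1, 2, …).
Setting n = 4 gives 11, 5, 12 characters in each block.

TTTTTTTTTTTPPPPPXXXXXXXXXXXX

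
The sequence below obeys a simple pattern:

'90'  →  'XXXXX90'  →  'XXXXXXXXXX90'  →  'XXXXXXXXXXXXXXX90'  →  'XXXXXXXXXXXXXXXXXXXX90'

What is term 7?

XXXXXXXXXXXXXXXXXXXXXXXXXXXXXX90

Each term is the previous one with XXXXX prepended.
From XXXXXXXXXXXXXXXXXXXX90, 2 further steps: XXXXXXXXXXXXXXXXXXXX90 → XXXXXXXXXXXXXXXXXXXXXXXXX90 → (answer).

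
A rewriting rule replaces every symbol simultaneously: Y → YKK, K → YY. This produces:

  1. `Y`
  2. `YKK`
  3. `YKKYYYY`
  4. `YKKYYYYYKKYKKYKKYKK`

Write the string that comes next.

YKKYYYYYKKYKKYKKYKKYKKYYYYYKKYYYYYKKYYYYYKKYYYY

Replace each of the 19 characters of YKKYYYYYKKYKKYKKYKK in place — YKK YY YY YKK YKK YKK YKK YKK YY YY YKK YY YY YKK YY YY YKK YY YY — and concatenate.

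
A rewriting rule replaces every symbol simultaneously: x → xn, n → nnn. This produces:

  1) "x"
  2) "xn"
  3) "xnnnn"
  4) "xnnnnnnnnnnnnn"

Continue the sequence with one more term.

Applying the rule to each of the 14 symbols of xnnnnnnnnnnnnn gives the pieces xn nnn nnn nnn nnn nnn nnn nnn nnn nnn nnn nnn nnn nnn, which concatenate to the answer.

xnnnnnnnnnnnnnnnnnnnnnnnnnnnnnnnnnnnnnnnn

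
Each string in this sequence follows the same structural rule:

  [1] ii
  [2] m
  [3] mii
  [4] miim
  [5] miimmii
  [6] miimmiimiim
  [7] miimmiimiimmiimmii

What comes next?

miimmiimiimmiimmiimiimmiimiim

From term 3 onward, concatenate the last term with the second-to-last: m·ii = mii, mii·m = miim, …
The next term joins miimmiimiimmiimmii and miimmiimiim.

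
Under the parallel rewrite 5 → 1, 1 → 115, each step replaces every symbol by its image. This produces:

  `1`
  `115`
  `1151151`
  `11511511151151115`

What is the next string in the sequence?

Rewriting the 17 symbols of 11511511151151115 one by one yields 115 115 1 115 115 1 115 115 115 1 115 115 1 115 115 115 1; concatenated:

11511511151151115115115111511511151151151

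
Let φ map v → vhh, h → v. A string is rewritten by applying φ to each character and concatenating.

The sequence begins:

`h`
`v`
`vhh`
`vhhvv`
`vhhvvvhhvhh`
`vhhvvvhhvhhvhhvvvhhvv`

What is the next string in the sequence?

Rewriting the 21 symbols of vhhvvvhhvhhvhhvvvhhvv one by one yields vhh v v vhh vhh vhh v v vhh v v vhh v v vhh vhh vhh v v vhh vhh; concatenated:

vhhvvvhhvhhvhhvvvhhvvvhhvvvhhvhhvhhvvvhhvhh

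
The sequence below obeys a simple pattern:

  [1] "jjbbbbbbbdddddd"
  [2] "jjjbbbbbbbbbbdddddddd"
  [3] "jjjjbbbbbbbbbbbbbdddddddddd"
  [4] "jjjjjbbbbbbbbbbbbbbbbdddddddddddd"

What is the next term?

Term n consists of n j's, followed by 3n+1 b's, followed by 2n+2 d's, where the shown terms are n = 2, 3, 4, 5.
At n = 6 the blocks have lengths 6, 19, 14.

jjjjjjbbbbbbbbbbbbbbbbbbbdddddddddddddd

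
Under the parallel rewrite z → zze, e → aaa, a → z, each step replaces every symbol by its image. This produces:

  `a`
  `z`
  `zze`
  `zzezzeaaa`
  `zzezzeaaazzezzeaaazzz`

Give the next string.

Rewriting the 21 symbols of zzezzeaaazzezzeaaazzz one by one yields zze zze aaa zze zze aaa z z z zze zze aaa zze zze aaa z z z zze zze zze; concatenated:

zzezzeaaazzezzeaaazzzzzezzeaaazzezzeaaazzzzzezzezze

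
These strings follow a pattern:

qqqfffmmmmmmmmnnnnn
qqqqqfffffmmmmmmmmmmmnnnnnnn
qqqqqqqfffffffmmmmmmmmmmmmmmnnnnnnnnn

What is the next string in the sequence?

Each string has the form q^{2n-1} f^{2n-1} m^{3n+2} n^{2n+1}, where the shown terms are n = 2, 3, 4.
At n = 5 the blocks have lengths 9, 9, 17, 11.

qqqqqqqqqfffffffffmmmmmmmmmmmmmmmmmnnnnnnnnnnn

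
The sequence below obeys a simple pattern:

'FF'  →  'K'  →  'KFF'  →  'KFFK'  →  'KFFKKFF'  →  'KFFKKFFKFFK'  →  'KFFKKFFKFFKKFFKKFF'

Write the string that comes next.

From term 3 onward, concatenate the last term with the second-to-last: K·FF = KFF, KFF·K = KFFK, …
So term 8 is KFFKKFFKFFKKFFKKFF·KFFKKFFKFFK.

KFFKKFFKFFKKFFKKFFKFFKKFFKFFK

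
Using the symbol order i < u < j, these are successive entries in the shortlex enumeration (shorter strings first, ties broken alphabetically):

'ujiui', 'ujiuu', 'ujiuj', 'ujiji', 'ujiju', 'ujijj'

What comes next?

ujuii

Find the rightmost character of ujijj below j, bump it to the next letter, and reset everything to its right to i.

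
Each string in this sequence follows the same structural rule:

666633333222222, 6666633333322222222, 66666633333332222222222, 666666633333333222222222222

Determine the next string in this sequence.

6666666633333333322222222222222

Term n consists of n+1 6's, followed by n+2 3's, followed by 2n 2's, where the shown terms are n = 3, 4, 5, 6.
For the next term, n = 7, so the run lengths are 8, 9, 14.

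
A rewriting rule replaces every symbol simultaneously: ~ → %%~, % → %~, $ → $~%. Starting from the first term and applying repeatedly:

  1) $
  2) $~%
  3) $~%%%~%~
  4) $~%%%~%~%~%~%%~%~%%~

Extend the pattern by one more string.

Applying the rule to each of the 20 symbols of $~%%%~%~%~%~%%~%~%%~ gives the pieces $~% %%~ %~ %~ %~ %%~ %~ %%~ %~ %%~ %~ %%~ %~ %~ %%~ %~ %%~ %~ %~ %%~, which concatenate to the answer.

$~%%%~%~%~%~%%~%~%%~%~%%~%~%%~%~%~%%~%~%%~%~%~%%~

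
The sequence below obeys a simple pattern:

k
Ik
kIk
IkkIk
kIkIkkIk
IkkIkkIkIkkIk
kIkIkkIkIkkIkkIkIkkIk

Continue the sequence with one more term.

This is a Fibonacci-style word recurrence s(k) = s(k−2)·s(k−1): e.g. k·Ik = kIk.
The next term joins IkkIkkIkIkkIk and kIkIkkIkIkkIkkIkIkkIk.

IkkIkkIkIkkIkkIkIkkIkIkkIkkIkIkkIk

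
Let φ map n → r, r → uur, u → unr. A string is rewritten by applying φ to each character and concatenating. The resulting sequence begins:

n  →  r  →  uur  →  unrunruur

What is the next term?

unrruurunrruurunrunruur

Apply φ to unrunruur symbol by symbol: u→unr, n→r, r→uur, u→unr, n→r, r→uur, u→unr, u→unr, r→uur; joined: unr r uur unr r uur unr unr uur.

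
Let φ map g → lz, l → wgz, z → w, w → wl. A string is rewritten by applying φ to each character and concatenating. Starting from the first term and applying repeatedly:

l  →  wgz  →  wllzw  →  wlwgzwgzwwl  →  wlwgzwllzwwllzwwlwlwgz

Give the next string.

φ(wlwgzwllzwwllzwwlwlwgz) expands symbol-by-symbol to wl wgz wl lz w wl wgz wgz w wl wl wgz wgz w wl wl wgz wl wgz wl lz w; joining the 22 pieces gives the next term.

wlwgzwllzwwlwgzwgzwwlwlwgzwgzwwlwlwgzwlwgzwllzw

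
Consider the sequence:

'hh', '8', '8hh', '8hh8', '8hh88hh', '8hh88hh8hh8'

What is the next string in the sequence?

Each term (from the third on) is the previous term followed by the one before it: term 3 = 8·hh = 8hh.
So term 7 is 8hh88hh8hh8·8hh88hh.

8hh88hh8hh88hh88hh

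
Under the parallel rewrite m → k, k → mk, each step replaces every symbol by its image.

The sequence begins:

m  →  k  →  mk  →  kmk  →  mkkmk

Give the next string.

kmkmkkmk

Expanding mkkmk: m→k, k→mk, k→mk, m→k, k→mk. Concatenated: k mk mk k mk.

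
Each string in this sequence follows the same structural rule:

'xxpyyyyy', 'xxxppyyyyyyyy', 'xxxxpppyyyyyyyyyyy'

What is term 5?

xxxxxxpppppyyyyyyyyyyyyyyyyy

Reading off run lengths: x runs 2, 3, 4; p runs 1, 2, 3; y runs 5, 8, 11 — each is linear in n (n = 1, 2, …).
At n = 5 the blocks have lengths 6, 5, 17.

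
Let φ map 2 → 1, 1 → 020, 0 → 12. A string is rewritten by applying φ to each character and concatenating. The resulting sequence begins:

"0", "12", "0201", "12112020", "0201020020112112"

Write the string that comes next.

12112020121121211202002010200201

φ(0201020020112112) expands symbol-by-symbol to 12 1 12 020 12 1 12 12 1 12 020 020 1 020 020 1; joining the 16 pieces gives the next term.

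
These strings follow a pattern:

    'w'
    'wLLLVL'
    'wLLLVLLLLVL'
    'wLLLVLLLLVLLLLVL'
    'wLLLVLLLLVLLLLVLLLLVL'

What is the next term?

wLLLVLLLLVLLLLVLLLLVLLLLVL

Every step adds LLLVL to the end: s(k+1) = s(k)·LLLVL.
One more step from wLLLVLLLLVLLLLVLLLLVL gives the answer.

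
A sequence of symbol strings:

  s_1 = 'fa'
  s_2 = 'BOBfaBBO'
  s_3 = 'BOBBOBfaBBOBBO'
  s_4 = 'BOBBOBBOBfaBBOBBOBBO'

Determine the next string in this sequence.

BOBBOBBOBBOBfaBBOBBOBBOBBO

s(k+1) = BOB·s(k)·BBO, so each term gains BOB as a prefix and BBO as a suffix.
So the next term is BOB·BOBBOBBOBfaBBOBBOBBO·BBO.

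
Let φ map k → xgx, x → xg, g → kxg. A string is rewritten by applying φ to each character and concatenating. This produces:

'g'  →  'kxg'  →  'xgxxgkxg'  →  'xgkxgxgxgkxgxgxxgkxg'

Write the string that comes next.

Replace each of the 20 characters of xgkxgxgxgkxgxgxxgkxg in place — xg kxg xgx xg kxg xg kxg xg kxg xgx xg kxg xg kxg xg xg kxg xgx xg kxg — and concatenate.

xgkxgxgxxgkxgxgkxgxgkxgxgxxgkxgxgkxgxgxgkxgxgxxgkxg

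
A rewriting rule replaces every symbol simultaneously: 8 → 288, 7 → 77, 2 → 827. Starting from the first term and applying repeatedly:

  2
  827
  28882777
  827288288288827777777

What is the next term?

Applying the rule to each of the 21 symbols of 827288288288827777777 gives the pieces 288 827 77 827 288 288 827 288 288 827 288 288 288 827 77 77 77 77 77 77 77, which concatenate to the answer.

2888277782728828882728828882728828828882777777777777777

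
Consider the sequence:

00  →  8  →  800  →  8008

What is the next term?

8008800

This is a Fibonacci-style word recurrence s(k) = s(k−1)·s(k−2): e.g. 8·00 = 800.
So term 5 is 8008·800.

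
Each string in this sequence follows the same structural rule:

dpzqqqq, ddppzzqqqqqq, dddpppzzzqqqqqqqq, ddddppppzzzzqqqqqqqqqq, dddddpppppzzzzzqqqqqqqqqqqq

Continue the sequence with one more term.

Reading off run lengths: d runs 1, 2, 3, 4, 5; p runs 1, 2, 3, 4, 5; z runs 1, 2, 3, 4, 5; q runs 4, 6, 8, 10, 12 — each is linear in n (n = 1, 2, …).
For the next term, n = 6, so the run lengths are 6, 6, 6, 14.

ddddddppppppzzzzzzqqqqqqqqqqqqqq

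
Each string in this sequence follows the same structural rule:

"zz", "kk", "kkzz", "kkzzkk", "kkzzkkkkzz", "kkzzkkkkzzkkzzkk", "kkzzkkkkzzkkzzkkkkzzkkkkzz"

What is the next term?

kkzzkkkkzzkkzzkkkkzzkkkkzzkkzzkkkkzzkkzzkk

From term 3 onward, concatenate the last term with the second-to-last: kk·zz = kkzz, kkzz·kk = kkzzkk, …
Continuing: kkzzkkkkzzkkzzkkkkzzkkkkzz · kkzzkkkkzzkkzzkk gives term 8.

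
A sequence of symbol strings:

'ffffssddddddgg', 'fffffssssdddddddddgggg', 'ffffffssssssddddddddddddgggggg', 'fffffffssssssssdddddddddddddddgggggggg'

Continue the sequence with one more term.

Each string has the form f^{n+3} s^{2n} d^{3n+3} g^{2n} (n = 1, 2, …).
For the next term, n = 5, so the run lengths are 8, 10, 18, 10.

ffffffffssssssssssddddddddddddddddddgggggggggg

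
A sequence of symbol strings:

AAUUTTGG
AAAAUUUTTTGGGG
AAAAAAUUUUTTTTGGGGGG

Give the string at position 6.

Term n consists of 2n A's, followed by n+1 U's, followed by n+1 T's, followed by 2n G's (n = 1, 2, …).
For term 6, n = 6, so the run lengths are 12, 7, 7, 12.

AAAAAAAAAAAAUUUUUUUTTTTTTTGGGGGGGGGGGG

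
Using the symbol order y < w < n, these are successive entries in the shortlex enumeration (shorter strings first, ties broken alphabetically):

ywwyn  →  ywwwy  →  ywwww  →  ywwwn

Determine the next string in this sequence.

The successor of ywwwn increments the rightmost position that isn't already n and resets every position after it to y.

ywwny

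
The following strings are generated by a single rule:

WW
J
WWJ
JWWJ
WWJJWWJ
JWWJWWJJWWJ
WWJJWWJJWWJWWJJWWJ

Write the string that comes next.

This is a Fibonacci-style word recurrence s(k) = s(k−2)·s(k−1): e.g. WW·J = WWJ.
So term 8 is JWWJWWJJWWJ·WWJJWWJJWWJWWJJWWJ.

JWWJWWJJWWJWWJJWWJJWWJWWJJWWJ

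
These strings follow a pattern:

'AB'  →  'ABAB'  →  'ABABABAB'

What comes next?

Every step duplicates the string.
Doubling ABABABAB:

ABABABABABABABAB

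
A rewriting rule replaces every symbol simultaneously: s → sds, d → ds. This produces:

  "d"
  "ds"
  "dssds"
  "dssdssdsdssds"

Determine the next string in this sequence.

dssdssdsdssdssdsdssdsdssdssdsdssds

Applying the rule to each of the 13 symbols of dssdssdsdssds gives the pieces ds sds sds ds sds sds ds sds ds sds sds ds sds, which concatenate to the answer.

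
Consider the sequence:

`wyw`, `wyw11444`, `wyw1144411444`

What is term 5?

Every step adds 11444 to the end: s(k+1) = s(k)·11444.
From wyw1144411444, 2 further steps: wyw1144411444 → wyw114441144411444 → (answer).

wyw11444114441144411444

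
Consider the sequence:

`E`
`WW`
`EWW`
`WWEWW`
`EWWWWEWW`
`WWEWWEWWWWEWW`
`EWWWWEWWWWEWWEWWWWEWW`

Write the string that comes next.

Each term (from the third on) is the two preceding terms concatenated in order: term 3 = E·WW = EWW.
The next term joins WWEWWEWWWWEWW and EWWWWEWWWWEWWEWWWWEWW.

WWEWWEWWWWEWWEWWWWEWWWWEWWEWWWWEWW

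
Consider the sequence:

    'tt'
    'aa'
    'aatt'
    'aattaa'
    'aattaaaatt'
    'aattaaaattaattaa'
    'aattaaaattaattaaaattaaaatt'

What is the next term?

This is a Fibonacci-style word recurrence s(k) = s(k−1)·s(k−2): e.g. aa·tt = aatt.
The next term joins aattaaaattaattaaaattaaaatt and aattaaaattaattaa.

aattaaaattaattaaaattaaaattaattaaaattaattaa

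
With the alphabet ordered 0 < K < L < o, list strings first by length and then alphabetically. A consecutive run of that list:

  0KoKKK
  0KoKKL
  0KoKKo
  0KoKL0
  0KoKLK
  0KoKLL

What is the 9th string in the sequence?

0KoKoK

Advancing 3 positions from 0KoKLL through 0KoKLL → 0KoKLo → 0KoKo0 reaches term 9.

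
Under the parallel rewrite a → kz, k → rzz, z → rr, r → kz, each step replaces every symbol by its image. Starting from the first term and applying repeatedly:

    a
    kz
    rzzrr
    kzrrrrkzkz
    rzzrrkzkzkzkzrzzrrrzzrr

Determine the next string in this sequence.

φ(rzzrrkzkzkzkzrzzrrrzzrr) expands symbol-by-symbol to kz rr rr kz kz rzz rr rzz rr rzz rr rzz rr kz rr rr kz kz kz rr rr kz kz; joining the 23 pieces gives the next term.

kzrrrrkzkzrzzrrrzzrrrzzrrrzzrrkzrrrrkzkzkzrrrrkzkz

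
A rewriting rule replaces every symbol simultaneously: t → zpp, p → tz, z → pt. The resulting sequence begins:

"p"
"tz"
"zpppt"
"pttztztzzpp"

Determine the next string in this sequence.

tzzppzppptzppptzppptpttztz

Rewriting each symbol of pttztztzzpp: p→tz, t→zpp, t→zpp, z→pt, t→zpp, z→pt, t→zpp, z→pt, z→pt, p→tz, p→tz, which concatenates to tz zpp zpp pt zpp pt zpp pt pt tz tz.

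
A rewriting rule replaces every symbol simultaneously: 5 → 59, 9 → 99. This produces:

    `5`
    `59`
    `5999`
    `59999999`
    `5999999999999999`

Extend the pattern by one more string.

Applying the rule to each of the 16 symbols of 5999999999999999 gives the pieces 59 99 99 99 99 99 99 99 99 99 99 99 99 99 99 99, which concatenate to the answer.

59999999999999999999999999999999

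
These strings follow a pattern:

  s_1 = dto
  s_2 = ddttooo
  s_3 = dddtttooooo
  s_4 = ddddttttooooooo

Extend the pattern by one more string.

dddddtttttooooooooo

Reading off run lengths: d runs 1, 2, 3, 4; t runs 1, 2, 3, 4; o runs 1, 3, 5, 7 — each is linear in n (n = 1, 2, …).
Setting n = 5 gives 5, 5, 9 characters in each block.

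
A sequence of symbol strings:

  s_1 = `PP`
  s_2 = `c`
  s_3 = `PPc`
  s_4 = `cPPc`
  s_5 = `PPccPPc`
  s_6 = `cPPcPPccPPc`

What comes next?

This is a Fibonacci-style word recurrence s(k) = s(k−2)·s(k−1): e.g. PP·c = PPc.
Continuing: PPccPPc · cPPcPPccPPc gives term 7.

PPccPPccPPcPPccPPc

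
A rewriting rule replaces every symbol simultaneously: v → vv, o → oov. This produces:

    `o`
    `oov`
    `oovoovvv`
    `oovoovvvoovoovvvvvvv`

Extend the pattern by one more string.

Applying the rule to each of the 20 symbols of oovoovvvoovoovvvvvvv gives the pieces oov oov vv oov oov vv vv vv oov oov vv oov oov vv vv vv vv vv vv vv, which concatenate to the answer.

oovoovvvoovoovvvvvvvoovoovvvoovoovvvvvvvvvvvvvvv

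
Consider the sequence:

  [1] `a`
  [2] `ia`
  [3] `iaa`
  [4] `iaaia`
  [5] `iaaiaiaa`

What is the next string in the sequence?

Each term (from the third on) is the previous term followed by the one before it: term 3 = ia·a = iaa.
Continuing: iaaiaiaa · iaaia gives term 6.

iaaiaiaaiaaia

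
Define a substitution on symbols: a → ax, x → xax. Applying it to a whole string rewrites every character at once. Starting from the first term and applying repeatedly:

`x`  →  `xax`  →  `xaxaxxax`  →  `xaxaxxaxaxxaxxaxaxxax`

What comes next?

xaxaxxaxaxxaxxaxaxxaxaxxaxxaxaxxaxxaxaxxaxaxxaxxaxaxxax

φ(xaxaxxaxaxxaxxaxaxxax) expands symbol-by-symbol to xax ax xax ax xax xax ax xax ax xax xax ax xax xax ax xax ax xax xax ax xax; joining the 21 pieces gives the next term.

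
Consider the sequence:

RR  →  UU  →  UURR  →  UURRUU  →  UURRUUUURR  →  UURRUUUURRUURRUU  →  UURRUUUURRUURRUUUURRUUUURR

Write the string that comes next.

From term 3 onward, concatenate the last term with the second-to-last: UU·RR = UURR, UURR·UU = UURRUU, …
So term 8 is UURRUUUURRUURRUUUURRUUUURR·UURRUUUURRUURRUU.

UURRUUUURRUURRUUUURRUUUURRUURRUUUURRUURRUU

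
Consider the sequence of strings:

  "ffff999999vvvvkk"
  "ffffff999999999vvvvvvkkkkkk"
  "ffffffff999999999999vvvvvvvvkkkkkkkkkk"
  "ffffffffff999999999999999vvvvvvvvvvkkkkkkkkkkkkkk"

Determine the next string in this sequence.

ffffffffffff999999999999999999vvvvvvvvvvvvkkkkkkkkkkkkkkkkkk

Term n consists of 2n+2 f's, followed by 3n+3 9's, followed by 2n+2 v's, followed by 4n-2 k's (n = 1, 2, …).
At n = 5 the blocks have lengths 12, 18, 12, 18.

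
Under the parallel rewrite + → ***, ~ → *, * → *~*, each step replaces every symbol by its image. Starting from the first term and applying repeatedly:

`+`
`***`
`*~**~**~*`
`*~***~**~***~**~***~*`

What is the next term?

Rewriting the 21 symbols of *~***~**~***~**~***~* one by one yields *~* * *~* *~* *~* * *~* *~* * *~* *~* *~* * *~* *~* * *~* *~* *~* * *~*; concatenated:

*~***~**~**~***~**~***~**~**~***~**~***~**~**~***~*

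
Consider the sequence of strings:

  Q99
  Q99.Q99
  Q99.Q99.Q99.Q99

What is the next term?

Q99.Q99.Q99.Q99.Q99.Q99.Q99.Q99

Each string is two copies of the previous one joined by '.'.
So the next term is two copies of Q99.Q99.Q99.Q99 with '.' between the halves.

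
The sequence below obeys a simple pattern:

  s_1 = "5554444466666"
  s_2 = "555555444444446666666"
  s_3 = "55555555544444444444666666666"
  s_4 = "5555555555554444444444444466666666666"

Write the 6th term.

55555555555555555544444444444444444444666666666666666

Term n consists of 3n 5's, followed by 3n+2 4's, followed by 2n+3 6's (n = 1, 2, …).
For term 6, n = 6, so the run lengths are 18, 20, 15.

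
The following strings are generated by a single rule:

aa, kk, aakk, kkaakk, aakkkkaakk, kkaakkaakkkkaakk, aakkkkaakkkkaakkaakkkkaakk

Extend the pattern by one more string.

kkaakkaakkkkaakkaakkkkaakkkkaakkaakkkkaakk

This is a Fibonacci-style word recurrence s(k) = s(k−2)·s(k−1): e.g. aa·kk = aakk.
The next term joins kkaakkaakkkkaakk and aakkkkaakkkkaakkaakkkkaakk.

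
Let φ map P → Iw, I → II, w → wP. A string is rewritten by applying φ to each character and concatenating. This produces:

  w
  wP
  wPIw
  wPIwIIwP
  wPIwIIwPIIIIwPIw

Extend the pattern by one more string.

Replace each of the 16 characters of wPIwIIwPIIIIwPIw in place — wP Iw II wP II II wP Iw II II II II wP Iw II wP — and concatenate.

wPIwIIwPIIIIwPIwIIIIIIIIwPIwIIwP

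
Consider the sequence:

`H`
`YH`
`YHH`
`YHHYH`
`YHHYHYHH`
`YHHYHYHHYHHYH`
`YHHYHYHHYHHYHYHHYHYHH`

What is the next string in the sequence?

Each term (from the third on) is the previous term followed by the one before it: term 3 = YH·H = YHH.
The next term joins YHHYHYHHYHHYHYHHYHYHH and YHHYHYHHYHHYH.

YHHYHYHHYHHYHYHHYHYHHYHHYHYHHYHHYH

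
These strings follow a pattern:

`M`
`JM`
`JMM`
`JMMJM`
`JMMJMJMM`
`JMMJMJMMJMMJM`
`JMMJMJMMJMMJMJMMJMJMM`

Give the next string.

Each term (from the third on) is the previous term followed by the one before it: term 3 = JM·M = JMM.
Continuing: JMMJMJMMJMMJMJMMJMJMM · JMMJMJMMJMMJM gives term 8.

JMMJMJMMJMMJMJMMJMJMMJMMJMJMMJMMJM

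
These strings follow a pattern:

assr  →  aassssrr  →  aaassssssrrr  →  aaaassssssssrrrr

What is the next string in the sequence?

The n-th term is n a's then 2n s's then n r's (n = 1, 2, …).
At n = 5 the blocks have lengths 5, 10, 5.

aaaaassssssssssrrrrr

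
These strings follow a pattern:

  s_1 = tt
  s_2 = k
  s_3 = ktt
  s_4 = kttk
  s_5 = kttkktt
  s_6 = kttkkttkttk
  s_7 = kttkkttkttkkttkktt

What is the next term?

kttkkttkttkkttkkttkttkkttkttk

This is a Fibonacci-style word recurrence s(k) = s(k−1)·s(k−2): e.g. k·tt = ktt.
The next term joins kttkkttkttkkttkktt and kttkkttkttk.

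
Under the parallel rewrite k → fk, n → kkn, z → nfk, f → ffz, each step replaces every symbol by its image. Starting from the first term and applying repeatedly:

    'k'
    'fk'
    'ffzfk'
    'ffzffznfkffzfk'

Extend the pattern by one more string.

Replace each of the 14 characters of ffzffznfkffzfk in place — ffz ffz nfk ffz ffz nfk kkn ffz fk ffz ffz nfk ffz fk — and concatenate.

ffzffznfkffzffznfkkknffzfkffzffznfkffzfk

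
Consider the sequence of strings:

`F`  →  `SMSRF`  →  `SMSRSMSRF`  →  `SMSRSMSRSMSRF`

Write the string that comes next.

Each term is the previous one with SMSR prepended.
Applying this once more to SMSRSMSRSMSRF:

SMSRSMSRSMSRSMSRF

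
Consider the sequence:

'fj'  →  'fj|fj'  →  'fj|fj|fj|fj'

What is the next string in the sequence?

Each string is two copies of the previous one joined by '|'.
So the next term is two copies of fj|fj|fj|fj with '|' between the halves.

fj|fj|fj|fj|fj|fj|fj|fj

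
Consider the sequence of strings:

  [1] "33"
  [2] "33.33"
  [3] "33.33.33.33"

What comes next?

s(k+1) = s(k)·.·s(k) — each term doubles the last with '.' between the halves.
So the next term is two copies of 33.33.33.33 with '.' between the halves.

33.33.33.33.33.33.33.33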